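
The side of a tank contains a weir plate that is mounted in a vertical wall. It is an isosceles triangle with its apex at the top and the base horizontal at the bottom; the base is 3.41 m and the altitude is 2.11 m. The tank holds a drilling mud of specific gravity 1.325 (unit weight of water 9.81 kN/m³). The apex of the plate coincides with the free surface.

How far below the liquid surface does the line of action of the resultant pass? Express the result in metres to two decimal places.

γ = 1.325 × 9.81 = 12.99825 kN/m³.
With the apex up, the centroid sits 2h/3 = 2 × 2.11/3 = 1.40667 m below the apex, so the centroid depth is h_c = 1.40667 m.
A = ½ × 3.41 × 2.11 = 3.59755 m².
Resultant F = γ·h_c·A = 12.99825 × 1.40667 × 3.59755 = 65.7785 kN.
I_c = b·h³/36 = 3.41 × 2.11³/36 = 0.889814 m⁴.
Centre of pressure: y_p = y_c + I_c/(y_c·A) = 1.40667 + 0.889814/(1.40667 × 3.59755) = 1.40667 + 0.175833 = 1.5825 m along the plane.

h_p = 1.58 m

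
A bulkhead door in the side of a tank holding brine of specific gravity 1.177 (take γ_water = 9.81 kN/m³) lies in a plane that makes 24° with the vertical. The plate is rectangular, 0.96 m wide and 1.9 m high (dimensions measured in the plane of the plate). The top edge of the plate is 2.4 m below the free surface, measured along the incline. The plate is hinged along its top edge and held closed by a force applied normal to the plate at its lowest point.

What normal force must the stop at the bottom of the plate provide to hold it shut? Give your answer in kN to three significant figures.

P ≈ 35.3 kN

γ = 1.177 × 9.81 = 11.54637 kN/m³.
The plate makes 24° with the vertical, i.e. θ = 90° − 24° = 66° to the horizontal. Measuring y along the incline from the free-surface line, vertical depth h = y·sinθ with sinθ = 0.913545.
The centroid lies 1.9/2 = 0.95 m below the top edge, so y_c = 2.4 + 0.95 = 3.35 m and h_c = 3.35 × 0.913545 = 3.06038 m.
A = 0.96 × 1.9 = 1.824 m².
Resultant F = γ·h_c·A = 11.54637 × 3.06038 × 1.824 = 64.4534 kN.
I_c = b·h³/12 = 0.96 × 1.9³/12 = 0.54872 m⁴.
Centre of pressure: y_p = y_c + I_c/(y_c·A) = 3.35 + 0.54872/(3.35 × 1.824) = 3.35 + 0.089801 = 3.4398 m along the plane.
The resultant acts 0.95 + 0.089801 = 1.0398 m (along the plate) below the hinge at the top edge, so the moment about the hinge is M = F × 1.0398 = 64.4534 × 1.0398 = 67.0186 kN·m.
A normal force at the bottom, 1.9 m from the hinge, must supply this moment: P = 67.0186/1.9 = 35.2729 kN.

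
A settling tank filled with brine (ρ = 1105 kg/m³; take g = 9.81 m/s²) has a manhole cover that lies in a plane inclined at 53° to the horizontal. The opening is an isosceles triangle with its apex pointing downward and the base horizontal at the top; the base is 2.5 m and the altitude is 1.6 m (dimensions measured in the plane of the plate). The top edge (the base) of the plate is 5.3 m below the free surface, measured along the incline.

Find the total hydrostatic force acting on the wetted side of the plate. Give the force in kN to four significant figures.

γ = ρg = 1105 × 9.81 / 1000 = 10.84005 kN/m³.
Let θ = 53° be the plate's angle to the horizontal; measure y along the incline from where the plane meets the free surface. Vertical depth h = y·sinθ with sinθ = 0.798636.
With the apex down, the centroid sits h/3 = 1.6/3 = 0.533333 m below the base (the top edge), so y_c = 5.3 + 0.533333 = 5.83333 m and h_c = 5.83333 × 0.798636 = 4.65871 m.
A = ½ × 2.5 × 1.6 = 2 m².
Resultant F = γ·h_c·A = 10.84005 × 4.65871 × 2 = 101.001 kN.

F ≈ 101.0 kN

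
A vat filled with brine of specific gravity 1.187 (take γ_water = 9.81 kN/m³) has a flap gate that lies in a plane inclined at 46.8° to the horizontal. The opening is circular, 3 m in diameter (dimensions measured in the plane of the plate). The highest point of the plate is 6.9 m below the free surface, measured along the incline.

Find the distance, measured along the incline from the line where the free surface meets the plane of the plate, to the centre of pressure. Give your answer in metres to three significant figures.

γ = 1.187 × 9.81 = 11.64447 kN/m³.
Let θ = 46.8° be the plate's angle to the horizontal; measure y along the incline from where the plane meets the free surface. Vertical depth h = y·sinθ with sinθ = 0.728969.
The centroid is at the centre, 1.5 m below the top of the plate, so y_c = 6.9 + 1.5 = 8.4 m and h_c = 8.4 × 0.728969 = 6.12334 m.
A = π(1.5)² = 7.06858 m².
Resultant F = γ·h_c·A = 11.64447 × 6.12334 × 7.06858 = 504.011 kN.
I_c = πr⁴/4 = π × 1.5⁴/4 = 3.97608 m⁴.
Centre of pressure: y_p = y_c + I_c/(y_c·A) = 8.4 + 3.97608/(8.4 × 7.06858) = 8.4 + 0.0669643 = 8.46696 m along the plane.

y_p = 8.47 m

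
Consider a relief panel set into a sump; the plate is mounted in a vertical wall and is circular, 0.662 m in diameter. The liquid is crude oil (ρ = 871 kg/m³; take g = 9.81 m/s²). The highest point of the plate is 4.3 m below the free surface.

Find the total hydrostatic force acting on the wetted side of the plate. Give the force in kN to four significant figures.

γ = ρg = 871 × 9.81 / 1000 = 8.54451 kN/m³.
The centroid is at the centre, 0.331 m below the top of the plate, so the centroid depth is h_c = 4.3 + 0.331 = 4.631 m.
A = π(0.331)² = 0.344196 m².
Resultant F = γ·h_c·A = 8.54451 × 4.631 × 0.344196 = 13.6197 kN.

F ≈ 13.62 kN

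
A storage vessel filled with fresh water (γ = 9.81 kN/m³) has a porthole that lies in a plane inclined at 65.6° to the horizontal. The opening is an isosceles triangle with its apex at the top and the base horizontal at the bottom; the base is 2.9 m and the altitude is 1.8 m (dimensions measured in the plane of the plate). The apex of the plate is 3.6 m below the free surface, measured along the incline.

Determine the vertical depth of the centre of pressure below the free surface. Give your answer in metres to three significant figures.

h_p = 4.41 m

γ = 9.81 kN/m³.
Let θ = 65.6° be the plate's angle to the horizontal; measure y along the incline from where the plane meets the free surface. Vertical depth h = y·sinθ with sinθ = 0.910684.
With the apex up, the centroid sits 2h/3 = 2 × 1.8/3 = 1.2 m below the apex, so y_c = 3.6 + 1.2 = 4.8 m and h_c = 4.8 × 0.910684 = 4.37128 m.
A = ½ × 2.9 × 1.8 = 2.61 m².
Resultant F = γ·h_c·A = 9.81 × 4.37128 × 2.61 = 111.923 kN.
I_c = b·h³/36 = 2.9 × 1.8³/36 = 0.4698 m⁴.
Centre of pressure: y_p = y_c + I_c/(y_c·A) = 4.8 + 0.4698/(4.8 × 2.61) = 4.8 + 0.0375 = 4.8375 m along the plane.
Vertically, h_p = y_p·sinθ = 4.8375 × 0.910684 = 4.40543 m.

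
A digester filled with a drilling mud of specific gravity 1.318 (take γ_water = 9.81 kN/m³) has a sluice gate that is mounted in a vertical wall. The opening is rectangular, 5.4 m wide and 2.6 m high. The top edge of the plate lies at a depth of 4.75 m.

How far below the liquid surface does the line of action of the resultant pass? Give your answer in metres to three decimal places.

h_p = 6.143 m

γ = 1.318 × 9.81 = 12.92958 kN/m³.
The centroid lies 2.6/2 = 1.3 m below the top edge, so the centroid depth is h_c = 4.75 + 1.3 = 6.05 m.
A = 5.4 × 2.6 = 14.04 m².
Resultant F = γ·h_c·A = 12.92958 × 6.05 × 14.04 = 1098.26 kN.
I_c = b·h³/12 = 5.4 × 2.6³/12 = 7.9092 m⁴.
Centre of pressure: y_p = y_c + I_c/(y_c·A) = 6.05 + 7.9092/(6.05 × 14.04) = 6.05 + 0.0931129 = 6.14311 m along the plane.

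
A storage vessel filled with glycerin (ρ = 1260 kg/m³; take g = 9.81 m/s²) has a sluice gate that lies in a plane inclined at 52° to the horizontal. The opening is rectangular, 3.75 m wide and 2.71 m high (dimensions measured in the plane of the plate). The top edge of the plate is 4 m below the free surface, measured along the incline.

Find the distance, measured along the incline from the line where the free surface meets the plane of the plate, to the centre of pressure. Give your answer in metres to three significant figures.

y_p = 5.47 m

γ = ρg = 1260 × 9.81 / 1000 = 12.3606 kN/m³.
Let θ = 52° be the plate's angle to the horizontal; measure y along the incline from where the plane meets the free surface. Vertical depth h = y·sinθ with sinθ = 0.788011.
The centroid lies 2.71/2 = 1.355 m below the top edge, so y_c = 4 + 1.355 = 5.355 m and h_c = 5.355 × 0.788011 = 4.2198 m.
A = 3.75 × 2.71 = 10.1625 m².
Resultant F = γ·h_c·A = 12.3606 × 4.2198 × 10.1625 = 530.068 kN.
I_c = b·h³/12 = 3.75 × 2.71³/12 = 6.21953 m⁴.
Centre of pressure: y_p = y_c + I_c/(y_c·A) = 5.355 + 6.21953/(5.355 × 10.1625) = 5.355 + 0.114287 = 5.46929 m along the plane.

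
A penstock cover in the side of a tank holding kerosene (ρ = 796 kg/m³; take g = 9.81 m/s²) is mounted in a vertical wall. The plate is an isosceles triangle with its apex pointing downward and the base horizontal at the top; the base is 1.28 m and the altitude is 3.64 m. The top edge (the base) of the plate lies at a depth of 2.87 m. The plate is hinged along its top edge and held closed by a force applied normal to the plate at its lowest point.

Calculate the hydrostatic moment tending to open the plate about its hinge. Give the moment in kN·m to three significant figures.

γ = ρg = 796 × 9.81 / 1000 = 7.80876 kN/m³.
With the apex down, the centroid sits h/3 = 3.64/3 = 1.21333 m below the base (the top edge), so the centroid depth is h_c = 2.87 + 1.21333 = 4.08333 m.
A = ½ × 1.28 × 3.64 = 2.3296 m².
Resultant F = γ·h_c·A = 7.80876 × 4.08333 × 2.3296 = 74.281 kN.
I_c = b·h³/36 = 1.28 × 3.64³/36 = 1.71479 m⁴.
Centre of pressure: y_p = y_c + I_c/(y_c·A) = 4.08333 + 1.71479/(4.08333 × 2.3296) = 4.08333 + 0.180267 = 4.2636 m along the plane.
The resultant acts 1.21333 + 0.180267 = 1.3936 m (along the plate) below the hinge at the top edge, so the moment about the hinge is M = F × 1.3936 = 74.281 × 1.3936 = 103.518 kN·m.

M ≈ 104 kN·m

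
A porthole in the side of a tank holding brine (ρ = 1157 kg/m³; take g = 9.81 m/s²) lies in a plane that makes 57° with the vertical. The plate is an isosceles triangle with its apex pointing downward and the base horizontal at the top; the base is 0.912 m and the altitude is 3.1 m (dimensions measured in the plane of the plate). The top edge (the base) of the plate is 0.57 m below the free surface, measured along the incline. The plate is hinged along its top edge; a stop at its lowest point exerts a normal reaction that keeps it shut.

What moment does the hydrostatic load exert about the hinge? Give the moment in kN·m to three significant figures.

M ≈ 19.1 kN·m

γ = ρg = 1157 × 9.81 / 1000 = 11.35017 kN/m³.
The plate makes 57° with the vertical, i.e. θ = 90° − 57° = 33° to the horizontal. Measuring y along the incline from the free-surface line, vertical depth h = y·sinθ with sinθ = 0.544639.
With the apex down, the centroid sits h/3 = 3.1/3 = 1.03333 m below the base (the top edge), so y_c = 0.57 + 1.03333 = 1.60333 m and h_c = 1.60333 × 0.544639 = 0.873236 m.
A = ½ × 0.912 × 3.1 = 1.4136 m².
Resultant F = γ·h_c·A = 11.35017 × 0.873236 × 1.4136 = 14.0107 kN.
I_c = b·h³/36 = 0.912 × 3.1³/36 = 0.754705 m⁴.
Centre of pressure: y_p = y_c + I_c/(y_c·A) = 1.60333 + 0.754705/(1.60333 × 1.4136) = 1.60333 + 0.332987 = 1.93632 m along the plane.
The resultant acts 1.03333 + 0.332987 = 1.36632 m (along the plate) below the hinge at the top edge, so the moment about the hinge is M = F × 1.36632 = 14.0107 × 1.36632 = 19.1431 kN·m.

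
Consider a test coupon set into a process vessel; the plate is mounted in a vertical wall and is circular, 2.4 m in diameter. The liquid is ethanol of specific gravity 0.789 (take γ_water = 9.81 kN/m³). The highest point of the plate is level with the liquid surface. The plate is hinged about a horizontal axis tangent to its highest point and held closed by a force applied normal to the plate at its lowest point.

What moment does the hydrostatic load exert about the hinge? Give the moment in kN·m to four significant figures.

γ = 0.789 × 9.81 = 7.74009 kN/m³.
The centroid is at the centre, 1.2 m below the top of the plate, so the centroid depth is h_c = 1.2 m.
A = π(1.2)² = 4.52389 m².
Resultant F = γ·h_c·A = 7.74009 × 1.2 × 4.52389 = 42.0184 kN.
I_c = πr⁴/4 = π × 1.2⁴/4 = 1.6286 m⁴.
Centre of pressure: y_p = y_c + I_c/(y_c·A) = 1.2 + 1.6286/(1.2 × 4.52389) = 1.2 + 0.3 = 1.5 m along the plane.
The resultant acts 1.2 + 0.3 = 1.5 m (along the plate) below the hinge at the top edge, so the moment about the hinge is M = F × 1.5 = 42.0184 × 1.5 = 63.0276 kN·m.

M ≈ 63.03 kN·m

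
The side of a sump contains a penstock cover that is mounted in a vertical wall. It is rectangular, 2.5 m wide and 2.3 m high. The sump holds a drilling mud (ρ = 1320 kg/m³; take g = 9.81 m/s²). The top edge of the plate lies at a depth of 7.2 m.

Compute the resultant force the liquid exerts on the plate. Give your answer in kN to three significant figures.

γ = ρg = 1320 × 9.81 / 1000 = 12.9492 kN/m³.
The centroid lies 2.3/2 = 1.15 m below the top edge, so the centroid depth is h_c = 7.2 + 1.15 = 8.35 m.
A = 2.5 × 2.3 = 5.75 m².
Resultant F = γ·h_c·A = 12.9492 × 8.35 × 5.75 = 621.723 kN.

F ≈ 622 kN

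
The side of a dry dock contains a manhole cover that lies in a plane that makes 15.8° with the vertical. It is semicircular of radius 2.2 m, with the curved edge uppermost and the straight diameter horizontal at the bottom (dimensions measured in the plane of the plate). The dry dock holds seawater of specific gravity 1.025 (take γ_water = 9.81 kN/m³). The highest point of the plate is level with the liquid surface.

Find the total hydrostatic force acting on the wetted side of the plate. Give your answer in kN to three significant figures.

γ = 1.025 × 9.81 = 10.05525 kN/m³.
The plate makes 15.8° with the vertical, i.e. θ = 90° − 15.8° = 74.2° to the horizontal. Measuring y along the incline from the free-surface line, vertical depth h = y·sinθ with sinθ = 0.962218.
The centroid lies 4r/(3π) = 0.933709 m above the diameter, so r − 4r/(3π) = 2.2 − 0.933709 = 1.26629 m below the topmost point, so y_c = 1.26629 m and h_c = 1.26629 × 0.962218 = 1.21845 m.
A = πr²/2 = π × 2.2²/2 = 7.60265 m².
Resultant F = γ·h_c·A = 10.05525 × 1.21845 × 7.60265 = 93.1463 kN.

F ≈ 93.1 kN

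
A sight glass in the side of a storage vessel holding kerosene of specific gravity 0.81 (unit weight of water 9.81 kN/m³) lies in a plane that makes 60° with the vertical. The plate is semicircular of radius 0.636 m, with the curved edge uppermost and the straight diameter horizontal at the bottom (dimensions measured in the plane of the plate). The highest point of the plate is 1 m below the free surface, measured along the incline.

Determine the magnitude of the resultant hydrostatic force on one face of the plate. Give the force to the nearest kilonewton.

F ≈ 3 kN

γ = 0.81 × 9.81 = 7.9461 kN/m³.
The plate makes 60° with the vertical, i.e. θ = 90° − 60° = 30° to the horizontal. Measuring y along the incline from the free-surface line, vertical depth h = y·sinθ with sinθ = 0.500000.
The centroid lies 4r/(3π) = 0.269927 m above the diameter, so r − 4r/(3π) = 0.636 − 0.269927 = 0.366073 m below the topmost point, so y_c = 1 + 0.366073 = 1.36607 m and h_c = 1.36607 × 0.500000 = 0.683035 m.
A = πr²/2 = π × 0.636²/2 = 0.635381 m².
Resultant F = γ·h_c·A = 7.9461 × 0.683035 × 0.635381 = 3.44851 kN.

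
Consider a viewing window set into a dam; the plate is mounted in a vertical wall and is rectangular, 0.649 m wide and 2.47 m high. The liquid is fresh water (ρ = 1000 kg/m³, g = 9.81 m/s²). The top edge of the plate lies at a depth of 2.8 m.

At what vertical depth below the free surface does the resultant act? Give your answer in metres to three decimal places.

h_p = 4.161 m

γ = ρg = 1000 × 9.81 = 9810 N/m³ = 9.81 kN/m³.
The centroid lies 2.47/2 = 1.235 m below the top edge, so the centroid depth is h_c = 2.8 + 1.235 = 4.035 m.
A = 0.649 × 2.47 = 1.60303 m².
Resultant F = γ·h_c·A = 9.81 × 4.035 × 1.60303 = 63.4533 kN.
I_c = b·h³/12 = 0.649 × 2.47³/12 = 0.814994 m⁴.
Centre of pressure: y_p = y_c + I_c/(y_c·A) = 4.035 + 0.814994/(4.035 × 1.60303) = 4.035 + 0.126 = 4.161 m along the plane.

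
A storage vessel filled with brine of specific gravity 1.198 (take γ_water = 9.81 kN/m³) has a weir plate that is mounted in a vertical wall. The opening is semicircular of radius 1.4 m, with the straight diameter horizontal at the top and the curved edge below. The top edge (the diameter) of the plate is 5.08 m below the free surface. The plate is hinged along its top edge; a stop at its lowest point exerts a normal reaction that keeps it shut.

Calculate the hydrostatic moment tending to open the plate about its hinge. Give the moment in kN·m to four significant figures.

M ≈ 126.9 kN·m

γ = 1.198 × 9.81 = 11.75238 kN/m³.
The centroid of a semicircle lies 4r/(3π) = 0.594178 m from the diameter, here below the top edge, so the centroid depth is h_c = 5.08 + 0.594178 = 5.67418 m.
A = πr²/2 = π × 1.4²/2 = 3.07876 m².
Resultant F = γ·h_c·A = 11.75238 × 5.67418 × 3.07876 = 205.307 kN.
I_c = (π/8 − 8/(9π))·r⁴ = 0.109757 × 1.4⁴ = 0.421642 m⁴.
Centre of pressure: y_p = y_c + I_c/(y_c·A) = 5.67418 + 0.421642/(5.67418 × 3.07876) = 5.67418 + 0.024136 = 5.69832 m along the plane.
The resultant acts 0.594178 + 0.024136 = 0.618314 m (along the plate) below the hinge at the top edge, so the moment about the hinge is M = F × 0.618314 = 205.307 × 0.618314 = 126.944 kN·m.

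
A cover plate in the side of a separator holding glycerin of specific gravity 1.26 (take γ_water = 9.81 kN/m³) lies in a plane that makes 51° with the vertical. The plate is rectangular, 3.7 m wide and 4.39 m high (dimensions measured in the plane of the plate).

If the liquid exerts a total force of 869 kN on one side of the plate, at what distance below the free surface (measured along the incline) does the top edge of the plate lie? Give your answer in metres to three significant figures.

y_top ≈ 4.68 m

γ = 1.26 × 9.81 = 12.3606 kN/m³.
A = 3.7 × 4.39 = 16.243 m².
From F = γ·h_c·A, the centroid depth is h_c = 869/(12.3606 × 16.243) = 4.32827 m.
The plate makes 51° with the vertical, i.e. θ = 90° − 51° = 39° to the horizontal. Measuring y along the incline from the free-surface line, vertical depth h = y·sinθ with sinθ = 0.629320.
Along the incline, y_c = h_c/sinθ = 4.32827/0.629320 = 6.87769 m.
The centroid lies 4.39/2 = 2.195 m below the top edge, so the top edge sits at y_top = 6.87769 − 2.195 = 4.68269 m along the incline.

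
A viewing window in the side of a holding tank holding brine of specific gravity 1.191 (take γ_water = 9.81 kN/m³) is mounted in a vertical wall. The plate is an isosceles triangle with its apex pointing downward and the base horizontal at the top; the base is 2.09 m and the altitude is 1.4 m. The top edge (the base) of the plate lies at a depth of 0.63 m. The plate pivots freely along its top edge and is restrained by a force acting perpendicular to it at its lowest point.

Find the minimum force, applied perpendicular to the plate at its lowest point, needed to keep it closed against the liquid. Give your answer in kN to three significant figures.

γ = 1.191 × 9.81 = 11.68371 kN/m³.
With the apex down, the centroid sits h/3 = 1.4/3 = 0.466667 m below the base (the top edge), so the centroid depth is h_c = 0.63 + 0.466667 = 1.09667 m.
A = ½ × 2.09 × 1.4 = 1.463 m².
Resultant F = γ·h_c·A = 11.68371 × 1.09667 × 1.463 = 18.7457 kN.
I_c = b·h³/36 = 2.09 × 1.4³/36 = 0.159304 m⁴.
Centre of pressure: y_p = y_c + I_c/(y_c·A) = 1.09667 + 0.159304/(1.09667 × 1.463) = 1.09667 + 0.0992902 = 1.19596 m along the plane.
The resultant acts 0.466667 + 0.0992902 = 0.565957 m (along the plate) below the hinge at the top edge, so the moment about the hinge is M = F × 0.565957 = 18.7457 × 0.565957 = 10.6093 kN·m.
A normal force at the bottom, 1.4 m from the hinge, must supply this moment: P = 10.6093/1.4 = 7.57807 kN.

P ≈ 7.58 kN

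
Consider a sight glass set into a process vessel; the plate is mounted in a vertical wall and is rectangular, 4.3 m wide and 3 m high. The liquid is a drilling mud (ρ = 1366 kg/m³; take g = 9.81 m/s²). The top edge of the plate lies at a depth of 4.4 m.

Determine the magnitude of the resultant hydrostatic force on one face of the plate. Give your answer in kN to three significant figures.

F ≈ 1020 kN

γ = ρg = 1366 × 9.81 / 1000 = 13.40046 kN/m³.
The centroid lies 3/2 = 1.5 m below the top edge, so the centroid depth is h_c = 4.4 + 1.5 = 5.9 m.
A = 4.3 × 3 = 12.9 m².
Resultant F = γ·h_c·A = 13.40046 × 5.9 × 12.9 = 1019.91 kN.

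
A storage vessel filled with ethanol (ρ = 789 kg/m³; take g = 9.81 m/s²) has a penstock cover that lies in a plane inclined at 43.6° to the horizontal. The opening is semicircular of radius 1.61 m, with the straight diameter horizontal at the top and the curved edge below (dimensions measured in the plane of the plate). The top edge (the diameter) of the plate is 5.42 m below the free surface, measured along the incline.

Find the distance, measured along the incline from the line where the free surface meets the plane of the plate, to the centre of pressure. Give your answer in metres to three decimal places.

y_p = 6.133 m

γ = ρg = 789 × 9.81 / 1000 = 7.74009 kN/m³.
Let θ = 43.6° be the plate's angle to the horizontal; measure y along the incline from where the plane meets the free surface. Vertical depth h = y·sinθ with sinθ = 0.689620.
The centroid of a semicircle lies 4r/(3π) = 0.683305 m from the diameter, here below the top edge, so y_c = 5.42 + 0.683305 = 6.1033 m and h_c = 6.1033 × 0.689620 = 4.20896 m.
A = πr²/2 = π × 1.61²/2 = 4.07166 m².
Resultant F = γ·h_c·A = 7.74009 × 4.20896 × 4.07166 = 132.645 kN.
I_c = (π/8 − 8/(9π))·r⁴ = 0.109757 × 1.61⁴ = 0.737455 m⁴.
Centre of pressure: y_p = y_c + I_c/(y_c·A) = 6.1033 + 0.737455/(6.1033 × 4.07166) = 6.1033 + 0.0296756 = 6.13298 m along the plane.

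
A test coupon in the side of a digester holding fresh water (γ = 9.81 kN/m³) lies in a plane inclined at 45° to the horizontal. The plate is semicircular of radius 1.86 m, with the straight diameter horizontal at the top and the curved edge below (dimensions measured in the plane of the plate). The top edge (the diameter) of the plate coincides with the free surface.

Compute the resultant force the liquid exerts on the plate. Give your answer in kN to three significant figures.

F ≈ 29.8 kN

γ = 9.81 kN/m³.
Let θ = 45° be the plate's angle to the horizontal; measure y along the incline from where the plane meets the free surface. Vertical depth h = y·sinθ with sinθ = 0.707107.
The centroid of a semicircle lies 4r/(3π) = 0.789409 m from the diameter, here below the top edge, so y_c = 0.789409 m and h_c = 0.789409 × 0.707107 = 0.558197 m.
A = πr²/2 = π × 1.86²/2 = 5.43433 m².
Resultant F = γ·h_c·A = 9.81 × 0.558197 × 5.43433 = 29.7579 kN.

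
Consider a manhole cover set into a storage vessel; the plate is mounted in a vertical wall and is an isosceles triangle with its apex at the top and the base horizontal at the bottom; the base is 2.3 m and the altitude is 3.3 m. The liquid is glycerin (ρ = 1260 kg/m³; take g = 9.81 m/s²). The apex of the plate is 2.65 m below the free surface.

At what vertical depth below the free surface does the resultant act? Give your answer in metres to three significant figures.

h_p = 4.97 m

γ = ρg = 1260 × 9.81 / 1000 = 12.3606 kN/m³.
With the apex up, the centroid sits 2h/3 = 2 × 3.3/3 = 2.2 m below the apex, so the centroid depth is h_c = 2.65 + 2.2 = 4.85 m.
A = ½ × 2.3 × 3.3 = 3.795 m².
Resultant F = γ·h_c·A = 12.3606 × 4.85 × 3.795 = 227.506 kN.
I_c = b·h³/36 = 2.3 × 3.3³/36 = 2.29597 m⁴.
Centre of pressure: y_p = y_c + I_c/(y_c·A) = 4.85 + 2.29597/(4.85 × 3.795) = 4.85 + 0.124742 = 4.97474 m along the plane.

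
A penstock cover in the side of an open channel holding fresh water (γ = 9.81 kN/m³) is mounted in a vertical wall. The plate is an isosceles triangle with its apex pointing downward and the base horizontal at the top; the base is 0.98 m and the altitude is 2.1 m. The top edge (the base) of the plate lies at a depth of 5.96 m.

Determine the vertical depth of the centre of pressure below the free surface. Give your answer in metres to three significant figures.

γ = 9.81 kN/m³.
With the apex down, the centroid sits h/3 = 2.1/3 = 0.7 m below the base (the top edge), so the centroid depth is h_c = 5.96 + 0.7 = 6.66 m.
A = ½ × 0.98 × 2.1 = 1.029 m².
Resultant F = γ·h_c·A = 9.81 × 6.66 × 1.029 = 67.2293 kN.
I_c = b·h³/36 = 0.98 × 2.1³/36 = 0.252105 m⁴.
Centre of pressure: y_p = y_c + I_c/(y_c·A) = 6.66 + 0.252105/(6.66 × 1.029) = 6.66 + 0.0367868 = 6.69679 m along the plane.

h_p = 6.70 m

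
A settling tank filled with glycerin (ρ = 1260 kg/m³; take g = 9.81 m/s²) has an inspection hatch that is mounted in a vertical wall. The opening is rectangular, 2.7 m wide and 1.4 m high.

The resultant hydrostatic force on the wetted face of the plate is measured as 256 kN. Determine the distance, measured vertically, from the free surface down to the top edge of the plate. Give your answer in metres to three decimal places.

d_top ≈ 4.779 m

γ = ρg = 1260 × 9.81 / 1000 = 12.3606 kN/m³.
A = 2.7 × 1.4 = 3.78 m².
From F = γ·h_c·A, the centroid depth is h_c = 256/(12.3606 × 3.78) = 5.47909 m.
The centroid lies 1.4/2 = 0.7 m below the top edge, so the top edge sits at h_top = 5.47909 − 0.7 = 4.77909 m below the surface.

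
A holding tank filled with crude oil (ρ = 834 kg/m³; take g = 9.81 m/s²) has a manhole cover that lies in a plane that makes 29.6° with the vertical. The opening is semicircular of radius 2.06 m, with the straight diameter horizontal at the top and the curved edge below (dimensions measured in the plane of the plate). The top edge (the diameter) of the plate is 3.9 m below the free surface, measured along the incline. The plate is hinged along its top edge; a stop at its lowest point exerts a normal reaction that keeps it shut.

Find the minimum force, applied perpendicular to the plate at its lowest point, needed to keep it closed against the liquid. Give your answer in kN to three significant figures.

P ≈ 103 kN

γ = ρg = 834 × 9.81 / 1000 = 8.18154 kN/m³.
The plate makes 29.6° with the vertical, i.e. θ = 90° − 29.6° = 60.4° to the horizontal. Measuring y along the incline from the free-surface line, vertical depth h = y·sinθ with sinθ = 0.869495.
The centroid of a semicircle lies 4r/(3π) = 0.874291 m from the diameter, here below the top edge, so y_c = 3.9 + 0.874291 = 4.77429 m and h_c = 4.77429 × 0.869495 = 4.15122 m.
A = πr²/2 = π × 2.06²/2 = 6.66583 m².
Resultant F = γ·h_c·A = 8.18154 × 4.15122 × 6.66583 = 226.394 kN.
I_c = (π/8 − 8/(9π))·r⁴ = 0.109757 × 2.06⁴ = 1.97652 m⁴.
Centre of pressure: y_p = y_c + I_c/(y_c·A) = 4.77429 + 1.97652/(4.77429 × 6.66583) = 4.77429 + 0.0621067 = 4.8364 m along the plane.
The resultant acts 0.874291 + 0.0621067 = 0.936398 m (along the plate) below the hinge at the top edge, so the moment about the hinge is M = F × 0.936398 = 226.394 × 0.936398 = 211.995 kN·m.
A normal force at the bottom, 2.06 m from the hinge, must supply this moment: P = 211.995/2.06 = 102.91 kN.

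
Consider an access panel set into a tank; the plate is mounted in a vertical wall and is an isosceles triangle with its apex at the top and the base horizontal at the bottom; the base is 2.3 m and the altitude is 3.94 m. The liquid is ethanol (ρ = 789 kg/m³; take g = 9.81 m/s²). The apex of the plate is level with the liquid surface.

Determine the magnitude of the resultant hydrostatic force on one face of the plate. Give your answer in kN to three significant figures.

γ = ρg = 789 × 9.81 / 1000 = 7.74009 kN/m³.
With the apex up, the centroid sits 2h/3 = 2 × 3.94/3 = 2.62667 m below the apex, so the centroid depth is h_c = 2.62667 m.
A = ½ × 2.3 × 3.94 = 4.531 m².
Resultant F = γ·h_c·A = 7.74009 × 2.62667 × 4.531 = 92.1182 kN.

F ≈ 92.1 kN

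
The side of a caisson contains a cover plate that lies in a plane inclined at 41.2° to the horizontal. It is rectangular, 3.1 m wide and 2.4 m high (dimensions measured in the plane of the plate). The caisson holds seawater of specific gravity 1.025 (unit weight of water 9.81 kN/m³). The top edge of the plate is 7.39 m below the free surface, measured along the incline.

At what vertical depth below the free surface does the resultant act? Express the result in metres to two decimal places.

γ = 1.025 × 9.81 = 10.05525 kN/m³.
Let θ = 41.2° be the plate's angle to the horizontal; measure y along the incline from where the plane meets the free surface. Vertical depth h = y·sinθ with sinθ = 0.658689.
The centroid lies 2.4/2 = 1.2 m below the top edge, so y_c = 7.39 + 1.2 = 8.59 m and h_c = 8.59 × 0.658689 = 5.65814 m.
A = 3.1 × 2.4 = 7.44 m².
Resultant F = γ·h_c·A = 10.05525 × 5.65814 × 7.44 = 423.291 kN.
I_c = b·h³/12 = 3.1 × 2.4³/12 = 3.5712 m⁴.
Centre of pressure: y_p = y_c + I_c/(y_c·A) = 8.59 + 3.5712/(8.59 × 7.44) = 8.59 + 0.0558789 = 8.64588 m along the plane.
Vertically, h_p = y_p·sinθ = 8.64588 × 0.658689 = 5.69495 m.

h_p = 5.69 m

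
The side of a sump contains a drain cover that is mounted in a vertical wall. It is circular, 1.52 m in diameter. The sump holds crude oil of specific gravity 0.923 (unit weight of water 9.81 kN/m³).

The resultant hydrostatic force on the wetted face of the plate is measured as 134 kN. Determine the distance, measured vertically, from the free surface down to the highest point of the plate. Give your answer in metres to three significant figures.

d_top ≈ 7.40 m

γ = 0.923 × 9.81 = 9.05463 kN/m³.
A = π(0.76)² = 1.81458 m².
From F = γ·h_c·A, the centroid depth is h_c = 134/(9.05463 × 1.81458) = 8.15564 m.
The centroid is at the centre, 0.76 m below the top of the plate, so the highest point sits at h_top = 8.15564 − 0.76 = 7.39564 m below the surface.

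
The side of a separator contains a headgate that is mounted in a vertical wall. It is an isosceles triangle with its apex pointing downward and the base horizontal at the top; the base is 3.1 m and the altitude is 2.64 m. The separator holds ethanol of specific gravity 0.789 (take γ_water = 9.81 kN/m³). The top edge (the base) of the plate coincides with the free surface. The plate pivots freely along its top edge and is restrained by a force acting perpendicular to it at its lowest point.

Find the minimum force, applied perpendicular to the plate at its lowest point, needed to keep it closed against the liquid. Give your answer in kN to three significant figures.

γ = 0.789 × 9.81 = 7.74009 kN/m³.
With the apex down, the centroid sits h/3 = 2.64/3 = 0.88 m below the base (the top edge), so the centroid depth is h_c = 0.88 m.
A = ½ × 3.1 × 2.64 = 4.092 m².
Resultant F = γ·h_c·A = 7.74009 × 0.88 × 4.092 = 27.8718 kN.
I_c = b·h³/36 = 3.1 × 2.64³/36 = 1.58442 m⁴.
Centre of pressure: y_p = y_c + I_c/(y_c·A) = 0.88 + 1.58442/(0.88 × 4.092) = 0.88 + 0.439999 = 1.32 m along the plane.
The resultant acts 0.88 + 0.439999 = 1.32 m (along the plate) below the hinge at the top edge, so the moment about the hinge is M = F × 1.32 = 27.8718 × 1.32 = 36.7908 kN·m.
A normal force at the bottom, 2.64 m from the hinge, must supply this moment: P = 36.7908/2.64 = 13.9359 kN.

P ≈ 13.9 kN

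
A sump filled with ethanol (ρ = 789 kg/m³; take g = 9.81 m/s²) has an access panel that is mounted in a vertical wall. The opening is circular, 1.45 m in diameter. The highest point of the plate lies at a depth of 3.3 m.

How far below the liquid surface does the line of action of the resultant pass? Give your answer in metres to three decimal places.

h_p = 4.058 m

γ = ρg = 789 × 9.81 / 1000 = 7.74009 kN/m³.
The centroid is at the centre, 0.725 m below the top of the plate, so the centroid depth is h_c = 3.3 + 0.725 = 4.025 m.
A = π(0.725)² = 1.6513 m².
Resultant F = γ·h_c·A = 7.74009 × 4.025 × 1.6513 = 51.4444 kN.
I_c = πr⁴/4 = π × 0.725⁴/4 = 0.216991 m⁴.
Centre of pressure: y_p = y_c + I_c/(y_c·A) = 4.025 + 0.216991/(4.025 × 1.6513) = 4.025 + 0.0326475 = 4.05765 m along the plane.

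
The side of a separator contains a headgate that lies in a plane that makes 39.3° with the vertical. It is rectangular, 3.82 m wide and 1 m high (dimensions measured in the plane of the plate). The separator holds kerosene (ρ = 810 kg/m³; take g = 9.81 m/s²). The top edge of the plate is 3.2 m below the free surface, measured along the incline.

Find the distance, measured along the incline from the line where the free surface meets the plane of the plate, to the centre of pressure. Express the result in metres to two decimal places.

γ = ρg = 810 × 9.81 / 1000 = 7.9461 kN/m³.
The plate makes 39.3° with the vertical, i.e. θ = 90° − 39.3° = 50.7° to the horizontal. Measuring y along the incline from the free-surface line, vertical depth h = y·sinθ with sinθ = 0.773840.
The centroid lies 1/2 = 0.5 m below the top edge, so y_c = 3.2 + 0.5 = 3.7 m and h_c = 3.7 × 0.773840 = 2.86321 m.
A = 3.82 × 1 = 3.82 m².
Resultant F = γ·h_c·A = 7.9461 × 2.86321 × 3.82 = 86.9102 kN.
I_c = b·h³/12 = 3.82 × 1³/12 = 0.318333 m⁴.
Centre of pressure: y_p = y_c + I_c/(y_c·A) = 3.7 + 0.318333/(3.7 × 3.82) = 3.7 + 0.0225225 = 3.72252 m along the plane.

y_p = 3.72 m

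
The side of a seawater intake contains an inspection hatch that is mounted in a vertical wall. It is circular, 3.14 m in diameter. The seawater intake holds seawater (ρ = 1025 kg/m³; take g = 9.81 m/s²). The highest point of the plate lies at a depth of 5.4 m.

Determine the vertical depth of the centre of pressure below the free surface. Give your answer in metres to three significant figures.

γ = ρg = 1025 × 9.81 / 1000 = 10.05525 kN/m³.
The centroid is at the centre, 1.57 m below the top of the plate, so the centroid depth is h_c = 5.4 + 1.57 = 6.97 m.
A = π(1.57)² = 7.74371 m².
Resultant F = γ·h_c·A = 10.05525 × 6.97 × 7.74371 = 542.719 kN.
I_c = πr⁴/4 = π × 1.57⁴/4 = 4.77187 m⁴.
Centre of pressure: y_p = y_c + I_c/(y_c·A) = 6.97 + 4.77187/(6.97 × 7.74371) = 6.97 + 0.0884111 = 7.05841 m along the plane.

h_p = 7.06 m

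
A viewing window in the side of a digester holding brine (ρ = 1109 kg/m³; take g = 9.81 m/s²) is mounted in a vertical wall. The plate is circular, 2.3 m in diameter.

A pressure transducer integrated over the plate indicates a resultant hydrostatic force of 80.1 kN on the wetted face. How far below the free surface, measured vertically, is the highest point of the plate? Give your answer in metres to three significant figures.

d_top ≈ 0.622 m

γ = ρg = 1109 × 9.81 / 1000 = 10.87929 kN/m³.
A = π(1.15)² = 4.15476 m².
From F = γ·h_c·A, the centroid depth is h_c = 80.1/(10.87929 × 4.15476) = 1.77209 m.
The centroid is at the centre, 1.15 m below the top of the plate, so the highest point sits at h_top = 1.77209 − 1.15 = 0.62209 m below the surface.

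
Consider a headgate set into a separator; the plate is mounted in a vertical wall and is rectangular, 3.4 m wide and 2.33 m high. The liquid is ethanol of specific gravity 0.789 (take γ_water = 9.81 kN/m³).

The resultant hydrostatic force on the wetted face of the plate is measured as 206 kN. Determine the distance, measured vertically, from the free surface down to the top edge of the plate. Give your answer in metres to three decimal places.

γ = 0.789 × 9.81 = 7.74009 kN/m³.
A = 3.4 × 2.33 = 7.922 m².
From F = γ·h_c·A, the centroid depth is h_c = 206/(7.74009 × 7.922) = 3.35959 m.
The centroid lies 2.33/2 = 1.165 m below the top edge, so the top edge sits at h_top = 3.35959 − 1.165 = 2.19459 m below the surface.

d_top ≈ 2.195 m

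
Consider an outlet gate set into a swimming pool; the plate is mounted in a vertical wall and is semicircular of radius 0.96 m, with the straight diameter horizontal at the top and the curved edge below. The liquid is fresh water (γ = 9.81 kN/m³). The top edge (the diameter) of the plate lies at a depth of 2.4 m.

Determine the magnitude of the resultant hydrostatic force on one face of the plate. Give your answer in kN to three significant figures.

F ≈ 39.9 kN

γ = 9.81 kN/m³.
The centroid of a semicircle lies 4r/(3π) = 0.407437 m from the diameter, here below the top edge, so the centroid depth is h_c = 2.4 + 0.407437 = 2.80744 m.
A = πr²/2 = π × 0.96²/2 = 1.44765 m².
Resultant F = γ·h_c·A = 9.81 × 2.80744 × 1.44765 = 39.8697 kN.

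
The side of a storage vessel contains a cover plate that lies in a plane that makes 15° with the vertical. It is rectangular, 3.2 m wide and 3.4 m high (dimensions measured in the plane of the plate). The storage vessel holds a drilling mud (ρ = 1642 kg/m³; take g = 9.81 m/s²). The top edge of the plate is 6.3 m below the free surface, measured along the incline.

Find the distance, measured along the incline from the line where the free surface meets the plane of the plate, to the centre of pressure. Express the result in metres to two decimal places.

y_p = 8.12 m

γ = ρg = 1642 × 9.81 / 1000 = 16.10802 kN/m³.
The plate makes 15° with the vertical, i.e. θ = 90° − 15° = 75° to the horizontal. Measuring y along the incline from the free-surface line, vertical depth h = y·sinθ with sinθ = 0.965926.
The centroid lies 3.4/2 = 1.7 m below the top edge, so y_c = 6.3 + 1.7 = 8 m and h_c = 8 × 0.965926 = 7.72741 m.
A = 3.2 × 3.4 = 10.88 m².
Resultant F = γ·h_c·A = 16.10802 × 7.72741 × 10.88 = 1354.27 kN.
I_c = b·h³/12 = 3.2 × 3.4³/12 = 10.4811 m⁴.
Centre of pressure: y_p = y_c + I_c/(y_c·A) = 8 + 10.4811/(8 × 10.88) = 8 + 0.120417 = 8.12042 m along the plane.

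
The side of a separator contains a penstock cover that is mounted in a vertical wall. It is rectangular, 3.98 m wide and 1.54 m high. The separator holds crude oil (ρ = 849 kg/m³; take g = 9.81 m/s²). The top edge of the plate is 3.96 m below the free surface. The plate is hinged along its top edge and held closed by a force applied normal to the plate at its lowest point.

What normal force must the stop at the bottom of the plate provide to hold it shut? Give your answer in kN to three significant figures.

γ = ρg = 849 × 9.81 / 1000 = 8.32869 kN/m³.
The centroid lies 1.54/2 = 0.77 m below the top edge, so the centroid depth is h_c = 3.96 + 0.77 = 4.73 m.
A = 3.98 × 1.54 = 6.1292 m².
Resultant F = γ·h_c·A = 8.32869 × 4.73 × 6.1292 = 241.458 kN.
I_c = b·h³/12 = 3.98 × 1.54³/12 = 1.21133 m⁴.
Centre of pressure: y_p = y_c + I_c/(y_c·A) = 4.73 + 1.21133/(4.73 × 6.1292) = 4.73 + 0.0417828 = 4.77178 m along the plane.
The resultant acts 0.77 + 0.0417828 = 0.811783 m (along the plate) below the hinge at the top edge, so the moment about the hinge is M = F × 0.811783 = 241.458 × 0.811783 = 196.011 kN·m.
A normal force at the bottom, 1.54 m from the hinge, must supply this moment: P = 196.011/1.54 = 127.28 kN.

P ≈ 127 kN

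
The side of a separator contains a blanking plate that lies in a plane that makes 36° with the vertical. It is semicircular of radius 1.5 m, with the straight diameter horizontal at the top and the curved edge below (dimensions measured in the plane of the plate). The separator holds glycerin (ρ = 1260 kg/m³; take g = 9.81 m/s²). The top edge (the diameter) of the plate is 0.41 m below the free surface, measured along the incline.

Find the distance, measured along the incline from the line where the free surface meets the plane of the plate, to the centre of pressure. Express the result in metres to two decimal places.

y_p = 1.20 m

γ = ρg = 1260 × 9.81 / 1000 = 12.3606 kN/m³.
The plate makes 36° with the vertical, i.e. θ = 90° − 36° = 54° to the horizontal. Measuring y along the incline from the free-surface line, vertical depth h = y·sinθ with sinθ = 0.809017.
The centroid of a semicircle lies 4r/(3π) = 0.63662 m from the diameter, here below the top edge, so y_c = 0.41 + 0.63662 = 1.04662 m and h_c = 1.04662 × 0.809017 = 0.846733 m.
A = πr²/2 = π × 1.5²/2 = 3.53429 m².
Resultant F = γ·h_c·A = 12.3606 × 0.846733 × 3.53429 = 36.9903 kN.
I_c = (π/8 − 8/(9π))·r⁴ = 0.109757 × 1.5⁴ = 0.555645 m⁴.
Centre of pressure: y_p = y_c + I_c/(y_c·A) = 1.04662 + 0.555645/(1.04662 × 3.53429) = 1.04662 + 0.150213 = 1.19683 m along the plane.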